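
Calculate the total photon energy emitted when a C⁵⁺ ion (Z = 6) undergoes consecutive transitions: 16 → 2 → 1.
487.8919 eV

The energy levels of C⁵⁺ are E_n = -13.6057 × 6² / n² eV.

First transition (16 → 2):
ΔE₁ = |E_2 - E_16|
ΔE₁ = |-122.4513000000 - (-1.9133015625)| = 120.5379984 eV

Second transition (2 → 1):
ΔE₂ = |E_1 - E_2|
ΔE₂ = |-489.8052000000 - (-122.4513000000)| = 367.3539000 eV

Total energy released:
E_total = ΔE₁ + ΔE₂ = 120.5379984 + 367.3539000 = 487.8919 eV

Note: This equals the direct transition 16 → 1: 487.8919 eV ✓
Energy is conserved regardless of the path taken.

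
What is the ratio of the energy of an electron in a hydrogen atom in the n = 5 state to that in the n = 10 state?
4.00

Using E_n = -13.6057 Z² / n² eV with Z = 1:

E_5 = -13.6057 / 5² = -13.6057 / 25 = -0.54422800 eV
E_10 = -13.6057 / 10² = -13.6057 / 100 = -0.13605700 eV

The ratio is:
E_5/E_10 = (-0.54422800) / (-0.13605700)
E_5/E_10 = (-13.6057/25) / (-13.6057/100)
E_5/E_10 = 100/25
E_5/E_10 = 4.00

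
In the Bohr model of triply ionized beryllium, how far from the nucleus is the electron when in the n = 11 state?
1.6008 nm (or 16.0076 Å)

The Bohr radius formula is:
r_n = n² a₀ / Z

where a₀ = 0.0529177 nm is the Bohr radius.

For Be³⁺ (Z = 4) at n = 11:
r_11 = 11² × 0.0529177 nm / 4
r_11 = 121 × 0.0529177 nm / 4
r_11 = 6.40304 nm / 4
r_11 = 1.6008 nm

The electron orbits at approximately 1.6008 nm from the nucleus.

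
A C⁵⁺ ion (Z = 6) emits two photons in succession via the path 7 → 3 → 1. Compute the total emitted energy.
479.809176 eV

The energy levels of C⁵⁺ are E_n = -13.6057 × 6² / n² eV.

First transition (7 → 3):
ΔE₁ = |E_3 - E_7|
ΔE₁ = |-54.422800000000 - (-9.996024489796)| = 44.426775510 eV

Second transition (3 → 1):
ΔE₂ = |E_1 - E_3|
ΔE₂ = |-489.805200000000 - (-54.422800000000)| = 435.382400000 eV

Total energy released:
E_total = ΔE₁ + ΔE₂ = 44.426775510 + 435.382400000 = 479.809176 eV

Note: This equals the direct transition 7 → 1: 479.809176 eV ✓
Energy is conserved regardless of the path taken.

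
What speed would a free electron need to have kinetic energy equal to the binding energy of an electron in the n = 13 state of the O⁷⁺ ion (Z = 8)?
1.34627e+06 m/s (or 0.44907% of c)

The binding energy at n = 13 for O⁷⁺ is:
E_13 = -13.6057 × 8²/13² = -5.15245444 eV
|E_13| = 5.15245444 eV

Convert to Joules:
KE = 5.15245444 eV × (1.602177 × 10⁻¹⁹ J/eV) = 8.2551440e-19 J

Using KE = ½mv²:
v = √(2·KE/m_e)
v = √(2 × 8.2551440e-19 J / 9.10938 × 10⁻³¹ kg)
v = 1.34627e+06 m/s

This is approximately 0.44907% the speed of light.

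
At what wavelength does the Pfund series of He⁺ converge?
569.5407 nm

The series limit corresponds to the transition from n = ∞ to n = 5.
This is the highest energy (shortest wavelength) transition in the Pfund series.

E_∞ = 0 eV
E_5 = -13.6057 × 2² / 5² = -2.17691200 eV

Energy at series limit:
ΔE = E_∞ - E_5 = 0 - (-2.17691200) = 2.17691200 eV
λ = hc/E = 1239.84 eV·nm / 2.17691200 eV = 569.5407 nm

This energy equals the ionization energy from the n = 5 state of He⁺.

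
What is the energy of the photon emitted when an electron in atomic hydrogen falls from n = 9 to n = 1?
13.4377 eV

The energy levels are E_n = -13.6057 eV / n².

Energy at n = 9: E_9 = -13.6057 / 9² = -0.1679716 eV
Energy at n = 1: E_1 = -13.6057 / 1² = -13.6057000 eV

For emission (electron falling to lower state), the photon energy is:
E_photon = E_9 - E_1 = |-0.1679716 - (-13.6057000)|
E_photon = 13.4377 eV

This energy is carried away by the emitted photon.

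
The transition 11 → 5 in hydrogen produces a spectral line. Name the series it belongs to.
Pfund series

The spectral series in hydrogen are named based on the final (lower) energy level:
- Lyman series: n_final = 1 (ultraviolet)
- Balmer series: n_final = 2 (visible/near-UV)
- Paschen series: n_final = 3 (infrared)
- Brackett series: n_final = 4 (infrared)
- Pfund series: n_final = 5 (far infrared)

Since this transition ends at n = 5, it belongs to the Pfund series.

For reference, this 11 → 5 line has photon energy
ΔE = 13.6057 eV × (1/5² - 1/11²) = 0.43178420 eV,
corresponding to wavelength λ = hc/ΔE = 1239.84 eV·nm / 0.43178420 eV = 2871.43 nm in the far infrared region.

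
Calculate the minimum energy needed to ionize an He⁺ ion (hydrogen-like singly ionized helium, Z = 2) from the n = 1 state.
54.422800 eV

The ionization energy is the energy needed to remove the electron completely (n → ∞).

For a hydrogen-like ion with Z = 2, E_n = -13.6057 Z² / n² eV.

At n = 1: E_1 = -13.6057 × 2² / 1² = -54.422800000 eV
At n = ∞: E_∞ = 0 eV

Ionization energy = E_∞ - E_1 = 0 - (-54.422800000) = 54.422800000 eV
Ionization energy ≈ 54.422800 eV

This is also called the binding energy of the electron in state n = 1.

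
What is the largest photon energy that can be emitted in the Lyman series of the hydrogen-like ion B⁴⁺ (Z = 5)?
340.14 eV

The series limit corresponds to the transition from n = ∞ to n = 1.
This is the highest energy (shortest wavelength) transition in the Lyman series.

E_∞ = 0 eV
E_1 = -13.6057 × 5² / 1² = -340.14 eV

Energy at series limit:
ΔE = E_∞ - E_1 = 0 - (-340.14) = 340.14 eV

This energy equals the ionization energy from the n = 1 state of B⁴⁺.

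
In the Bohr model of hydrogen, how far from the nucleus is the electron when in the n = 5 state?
1.322943 nm (or 13.229430 Å)

The Bohr radius formula is:
r_n = n² a₀ / Z

where a₀ = 0.052917721 nm is the Bohr radius.

For H (Z = 1) at n = 5:
r_5 = 5² × 0.052917721 nm / 1
r_5 = 25 × 0.052917721 nm / 1
r_5 = 1.3229430 nm / 1
r_5 = 1.322943 nm

The electron orbits at approximately 1.322943 nm from the nucleus.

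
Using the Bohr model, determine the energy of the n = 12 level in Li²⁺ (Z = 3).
-0.8504 eV

For hydrogen-like ions, the energy levels scale with Z²:
E_n = -13.6057 Z² / n² eV

For Li²⁺ (Z = 3) at n = 12:
E_12 = -13.6057 × 3² / 12²
E_12 = -13.6057 × 9 / 144
E_12 = -122.4513 / 144
E_12 = -0.8504 eV

The energy is 9 times more negative than hydrogen at the same n due to the stronger nuclear charge.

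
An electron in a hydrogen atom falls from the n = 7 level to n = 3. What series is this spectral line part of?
Paschen series

The spectral series in hydrogen are named based on the final (lower) energy level:
- Lyman series: n_final = 1 (ultraviolet)
- Balmer series: n_final = 2 (visible/near-UV)
- Paschen series: n_final = 3 (infrared)
- Brackett series: n_final = 4 (infrared)
- Pfund series: n_final = 5 (far infrared)

Since this transition ends at n = 3, it belongs to the Paschen series.

For reference, this 7 → 3 line has photon energy
ΔE = 13.6057 eV × (1/3² - 1/7²) = 1.2340770975 eV,
corresponding to wavelength λ = hc/ΔE = 1239.84 eV·nm / 1.2340770975 eV = 1004.66981 nm in the infrared region.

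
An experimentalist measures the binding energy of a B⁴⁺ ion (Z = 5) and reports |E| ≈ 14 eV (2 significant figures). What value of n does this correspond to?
n = 5

The exact energy levels follow E_n = -13.6057 Z² / n² eV with Z = 5.

The measured value (-14 eV) is reported to only 2 significant figures, so we must test candidate n values and see which one matches to that precision.

Candidate energies:
  n = 3:  E = -13.6057 × 5² / 3² = -37.79361 eV
  n = 4:  E = -13.6057 × 5² / 4² = -21.25891 eV
  n = 5:  E = -13.6057 × 5² / 5² = -13.60570 eV  ← matches
  n = 6:  E = -13.6057 × 5² / 6² = -9.44840 eV
  n = 7:  E = -13.6057 × 5² / 7² = -6.94168 eV

Checking against the measurement of -14 eV (2 sig figs), only n = 5 agrees:
E_5 = -13.60570 eV, which rounds to -14 eV ✓

Therefore n = 5.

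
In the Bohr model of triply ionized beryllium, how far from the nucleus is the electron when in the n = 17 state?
3.823305 nm (or 38.233054 Å)

The Bohr radius formula is:
r_n = n² a₀ / Z

where a₀ = 0.052917721 nm is the Bohr radius.

For Be³⁺ (Z = 4) at n = 17:
r_17 = 17² × 0.052917721 nm / 4
r_17 = 289 × 0.052917721 nm / 4
r_17 = 15.2932214 nm / 4
r_17 = 3.823305 nm

The electron orbits at approximately 3.823305 nm from the nucleus.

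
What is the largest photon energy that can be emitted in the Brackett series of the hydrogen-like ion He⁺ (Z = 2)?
3.4014 eV

The series limit corresponds to the transition from n = ∞ to n = 4.
This is the highest energy (shortest wavelength) transition in the Brackett series.

E_∞ = 0 eV
E_4 = -13.6057 × 2² / 4² = -3.4014 eV

Energy at series limit:
ΔE = E_∞ - E_4 = 0 - (-3.4014) = 3.4014 eV

This energy equals the ionization energy from the n = 4 state of He⁺.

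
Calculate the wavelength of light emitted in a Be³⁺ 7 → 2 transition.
24.80666 nm

First, find the transition energy using E_n = -13.6057 Z² / n² eV:
E_7 = -13.6057 × 4² / 7² = -4.4426776 eV
E_2 = -13.6057 × 4² / 2² = -54.4228000 eV

Photon energy: |ΔE| = |E_2 - E_7| = 49.9801224 eV

Convert to wavelength using E = hc/λ with hc = 1239.84 eV·nm:
λ = hc/E = 1239.84 eV·nm / 49.9801224 eV
λ = 24.80666 nm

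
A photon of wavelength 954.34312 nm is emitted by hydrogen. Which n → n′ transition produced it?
n = 8 → n = 3

First, find the photon energy from the wavelength (hc = 1239.84 eV·nm):
E = hc/λ = 1239.84 eV·nm / 954.34312 nm = 1.2991554 eV

The energy levels of hydrogen satisfy E_n = -13.6057 / n² eV, so an emission n_i → n_f releases
ΔE = 13.6057 × (1/n_f² − 1/n_i²) eV.

Setting ΔE equal to the photon energy:
1/n_f² − 1/n_i² = 1.2991554 / 13.6057 = 0.095486112

Since 1/n_i² must be positive, we need 1/n_f² > 0.095486112, i.e. n_f ≤ 3. For each allowed n_f, solve n_i = (1/n_f² − 0.095486112)^(−1/2) and check whether it is a whole number:
  n_f = 1: 1/n_i² = 1.000000000 − 0.095486112 = 0.904513888 → n_i = 1.051  (not an integer) ✗
  n_f = 2: 1/n_i² = 0.250000000 − 0.095486112 = 0.154513888 → n_i = 2.544  (not an integer) ✗
  n_f = 3: 1/n_i² = 0.111111111 − 0.095486112 = 0.015624999 → n_i = 8.000  → integer, n_i = 8 ✓

Only n_f = 3 gives an integer upper level, n_i = 8.

The transition is from n = 8 to n = 3 (emission).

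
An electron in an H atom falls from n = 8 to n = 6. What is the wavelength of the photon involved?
7498.4102 nm

First, find the transition energy using E_n = -13.6057 / n² eV:
E_8 = -13.6057 / 8² = -0.2125890625 eV
E_6 = -13.6057 / 6² = -0.3779361111 eV

Photon energy: |ΔE| = |E_6 - E_8| = 0.1653470486 eV

Convert to wavelength using E = hc/λ with hc = 1239.84 eV·nm:
λ = hc/E = 1239.84 eV·nm / 0.1653470486 eV
λ = 7498.4102 nm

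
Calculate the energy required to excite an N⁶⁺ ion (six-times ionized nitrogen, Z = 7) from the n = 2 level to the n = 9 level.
158.439 eV

The energy levels of a hydrogen-like atom are E_n = -13.6057 Z² eV / n².

Energy at n = 2: E_2 = -13.6057 × 7² / 2² = -166.669825 eV
Energy at n = 9: E_9 = -13.6057 × 7² / 9² = -8.230609 eV

The excitation energy is the difference:
ΔE = E_9 - E_2
ΔE = -8.230609 - (-166.669825)
ΔE = 158.439 eV

Since this is positive, energy must be absorbed (photon absorption).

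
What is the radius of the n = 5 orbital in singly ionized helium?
0.66147 nm (or 6.61472 Å)

The Bohr radius formula is:
r_n = n² a₀ / Z

where a₀ = 0.05291772 nm is the Bohr radius.

For He⁺ (Z = 2) at n = 5:
r_5 = 5² × 0.05291772 nm / 2
r_5 = 25 × 0.05291772 nm / 2
r_5 = 1.322943 nm / 2
r_5 = 0.66147 nm

The electron orbits at approximately 0.66147 nm from the nucleus.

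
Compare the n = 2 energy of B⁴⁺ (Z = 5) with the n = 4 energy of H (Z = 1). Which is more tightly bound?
B⁴⁺ at n = 2 (E = -85.03563 eV)

Using E_n = -13.6057 Z² / n² eV:

B⁴⁺ (Z = 5) at n = 2:
E = -13.6057 × 5² / 2² = -13.6057 × 25 / 4 = -85.03562500 eV

H (Z = 1) at n = 4:
E = -13.6057 × 1² / 4² = -13.6057 × 1 / 16 = -0.85035625 eV

Since -85.03562500 eV < -0.85035625 eV,
B⁴⁺ at n = 2 is more tightly bound (requires more energy to ionize).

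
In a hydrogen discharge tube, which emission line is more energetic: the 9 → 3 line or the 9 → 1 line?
9 → 1

Calculate the energy for each transition:

Transition 9 → 3:
ΔE₁ = |E_3 - E_9| = |-13.6057/3² - (-13.6057/9²)|
ΔE₁ = |-1.511744444 - (-0.167971605)| = 1.343773 eV

Transition 9 → 1:
ΔE₂ = |E_1 - E_9| = |-13.6057/1² - (-13.6057/9²)|
ΔE₂ = |-13.605700000 - (-0.167971605)| = 13.437728 eV

Since 13.437728 eV > 1.343773 eV, the transition 9 → 1 emits the more energetic photon.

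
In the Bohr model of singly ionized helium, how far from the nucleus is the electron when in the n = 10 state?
2.6459 nm (or 26.4589 Å)

The Bohr radius formula is:
r_n = n² a₀ / Z

where a₀ = 0.0529177 nm is the Bohr radius.

For He⁺ (Z = 2) at n = 10:
r_10 = 10² × 0.0529177 nm / 2
r_10 = 100 × 0.0529177 nm / 2
r_10 = 5.29177 nm / 2
r_10 = 2.6459 nm

The electron orbits at approximately 2.6459 nm from the nucleus.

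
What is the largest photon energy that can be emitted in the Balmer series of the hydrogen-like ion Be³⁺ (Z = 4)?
54.423 eV

The series limit corresponds to the transition from n = ∞ to n = 2.
This is the highest energy (shortest wavelength) transition in the Balmer series.

E_∞ = 0 eV
E_2 = -13.6057 × 4² / 2² = -54.423 eV

Energy at series limit:
ΔE = E_∞ - E_2 = 0 - (-54.423) = 54.423 eV

This energy equals the ionization energy from the n = 2 state of Be³⁺.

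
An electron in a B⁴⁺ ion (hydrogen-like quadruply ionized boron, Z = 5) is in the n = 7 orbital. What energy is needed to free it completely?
6.94 eV

The ionization energy is the energy needed to remove the electron completely (n → ∞).

For a hydrogen-like ion with Z = 5, E_n = -13.6057 Z² / n² eV.

At n = 7: E_7 = -13.6057 × 5² / 7² = -6.94168 eV
At n = ∞: E_∞ = 0 eV

Ionization energy = E_∞ - E_7 = 0 - (-6.94168) = 6.94168 eV
Ionization energy ≈ 6.94 eV

This is also called the binding energy of the electron in state n = 7.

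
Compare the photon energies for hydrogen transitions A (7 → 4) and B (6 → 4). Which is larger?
7 → 4

Calculate the energy for each transition:

Transition 7 → 4:
ΔE₁ = |E_4 - E_7| = |-13.6057/4² - (-13.6057/7²)|
ΔE₁ = |-0.850356250000 - (-0.277667346939)| = 0.572688903 eV

Transition 6 → 4:
ΔE₂ = |E_4 - E_6| = |-13.6057/4² - (-13.6057/6²)|
ΔE₂ = |-0.850356250000 - (-0.377936111111)| = 0.472420139 eV

Since 0.572688903 eV > 0.472420139 eV, the transition 7 → 4 emits the more energetic photon.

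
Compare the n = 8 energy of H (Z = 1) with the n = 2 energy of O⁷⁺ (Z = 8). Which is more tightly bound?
O⁷⁺ at n = 2 (E = -217.69 eV)

Using E_n = -13.6057 Z² / n² eV:

H (Z = 1) at n = 8:
E = -13.6057 × 1² / 8² = -13.6057 × 1 / 64 = -0.21259 eV

O⁷⁺ (Z = 8) at n = 2:
E = -13.6057 × 8² / 2² = -13.6057 × 64 / 4 = -217.69120 eV

Since -217.69120 eV < -0.21259 eV,
O⁷⁺ at n = 2 is more tightly bound (requires more energy to ionize).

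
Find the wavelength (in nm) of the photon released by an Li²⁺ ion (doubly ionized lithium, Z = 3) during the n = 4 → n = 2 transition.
54.0009 nm

First, find the transition energy using E_n = -13.6057 Z² / n² eV:
E_4 = -13.6057 × 3² / 4² = -7.653206 eV
E_2 = -13.6057 × 3² / 2² = -30.612825 eV

Photon energy: |ΔE| = |E_2 - E_4| = 22.959619 eV

Convert to wavelength using E = hc/λ with hc = 1239.84 eV·nm:
λ = hc/E = 1239.84 eV·nm / 22.959619 eV
λ = 54.0009 nm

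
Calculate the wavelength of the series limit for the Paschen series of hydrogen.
820.138618 nm

The series limit corresponds to the transition from n = ∞ to n = 3.
This is the highest energy (shortest wavelength) transition in the Paschen series.

E_∞ = 0 eV
E_3 = -13.6057 / 3² = -1.5117444444 eV

Energy at series limit:
ΔE = E_∞ - E_3 = 0 - (-1.5117444444) = 1.5117444444 eV
λ = hc/E = 1239.84 eV·nm / 1.5117444444 eV = 820.138618 nm

This energy equals the ionization energy from the n = 3 state of hydrogen.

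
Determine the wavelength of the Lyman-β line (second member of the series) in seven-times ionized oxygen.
1.6018 nm

The lines of a series are numbered from the longest wavelength (smallest ΔE) outward; the second line is the transition from n = n_f + 2 to n_f.
The Lyman series has all transitions ending at n_f = 1.

For O⁷⁺ (Z = 8), the second line (β-line) is the jump from n = 3 to n = 1:
E_3 = -13.6057 × 8² / 3² = -96.751644 eV
E_1 = -13.6057 × 8² / 1² = -870.764800 eV
ΔE = E_3 - E_1 = 774.013156 eV

λ = hc/E = 1239.84 eV·nm / 774.013156 eV
λ = 1.6018 nm

This is the β-line of the Lyman series in O⁷⁺.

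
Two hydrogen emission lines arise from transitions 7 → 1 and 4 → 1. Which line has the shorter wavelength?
7 → 1

Calculate the energy for each transition:

Transition 7 → 1:
ΔE₁ = |E_1 - E_7| = |-13.6057/1² - (-13.6057/7²)|
ΔE₁ = |-13.60570000 - (-0.27766735)| = 13.32803 eV

Transition 4 → 1:
ΔE₂ = |E_1 - E_4| = |-13.6057/1² - (-13.6057/4²)|
ΔE₂ = |-13.60570000 - (-0.85035625)| = 12.75534 eV

Since 13.32803 eV > 12.75534 eV, the transition 7 → 1 emits the more energetic photon.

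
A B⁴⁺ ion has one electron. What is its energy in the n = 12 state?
-2.3621 eV

For hydrogen-like ions, the energy levels scale with Z²:
E_n = -13.6057 Z² / n² eV

For B⁴⁺ (Z = 5) at n = 12:
E_12 = -13.6057 × 5² / 12²
E_12 = -13.6057 × 25 / 144
E_12 = -340.1425 / 144
E_12 = -2.3621 eV

The energy is 25 times more negative than hydrogen at the same n due to the stronger nuclear charge.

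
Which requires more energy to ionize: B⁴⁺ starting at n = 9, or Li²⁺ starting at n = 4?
Li²⁺ at n = 4 (E = -7.653 eV)

Using E_n = -13.6057 Z² / n² eV:

B⁴⁺ (Z = 5) at n = 9:
E = -13.6057 × 5² / 9² = -13.6057 × 25 / 81 = -4.199290 eV

Li²⁺ (Z = 3) at n = 4:
E = -13.6057 × 3² / 4² = -13.6057 × 9 / 16 = -7.653206 eV

Since -7.653206 eV < -4.199290 eV,
Li²⁺ at n = 4 is more tightly bound (requires more energy to ionize).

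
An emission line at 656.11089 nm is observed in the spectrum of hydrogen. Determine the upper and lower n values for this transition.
n = 3 → n = 2

First, find the photon energy from the wavelength (hc = 1239.84 eV·nm):
E = hc/λ = 1239.84 eV·nm / 656.11089 nm = 1.8896806 eV

The energy levels of hydrogen satisfy E_n = -13.6057 / n² eV, so an emission n_i → n_f releases
ΔE = 13.6057 × (1/n_f² − 1/n_i²) eV.

Setting ΔE equal to the photon energy:
1/n_f² − 1/n_i² = 1.8896806 / 13.6057 = 0.13888889

Since 1/n_i² must be positive, we need 1/n_f² > 0.13888889, i.e. n_f ≤ 2. For each allowed n_f, solve n_i = (1/n_f² − 0.13888889)^(−1/2) and check whether it is a whole number:
  n_f = 1: 1/n_i² = 1.00000000 − 0.13888889 = 0.86111111 → n_i = 1.078  (not an integer) ✗
  n_f = 2: 1/n_i² = 0.25000000 − 0.13888889 = 0.11111111 → n_i = 3.000  → integer, n_i = 3 ✓

Only n_f = 2 gives an integer upper level, n_i = 3.

The transition is from n = 3 to n = 2 (emission).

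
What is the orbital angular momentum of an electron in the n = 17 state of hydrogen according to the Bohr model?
1.793e-33 J·s (or 17ℏ)

In the Bohr model, angular momentum is quantized:
L = nℏ

where ℏ = h/(2π) = 1.05457e-34 J·s

For n = 17:
L = 17 × 1.05457e-34 J·s
L = 1.793e-33 J·s

This can also be written as L = 17ℏ.
The angular momentum is an integer multiple of the reduced Planck constant.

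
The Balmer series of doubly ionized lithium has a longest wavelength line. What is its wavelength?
72.901 nm

The longest wavelength corresponds to the smallest energy transition in the series.
The Balmer series has all transitions ending at n_f = 2.

For Li²⁺ (Z = 3), the first line (α-line) is the jump from n = 3 to n = 2:
E_3 = -13.6057 × 3² / 3² = -13.60570 eV
E_2 = -13.6057 × 3² / 2² = -30.61283 eV
ΔE = E_3 - E_2 = 17.00713 eV

λ = hc/E = 1239.84 eV·nm / 17.00713 eV
λ = 72.901 nm

This is the α-line of the Balmer series in Li²⁺.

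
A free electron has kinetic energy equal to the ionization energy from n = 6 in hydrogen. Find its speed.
3.6462e+05 m/s (or 0.12% of c)

The binding energy at n = 6 for hydrogen is:
E_6 = -13.6057/6² = -0.37793611 eV
|E_6| = 0.37793611 eV

Convert to Joules:
KE = 0.37793611 eV × (1.602177 × 10⁻¹⁹ J/eV) = 6.055205e-20 J

Using KE = ½mv²:
v = √(2·KE/m_e)
v = √(2 × 6.055205e-20 J / 9.10938 × 10⁻³¹ kg)
v = 3.6462e+05 m/s

This is approximately 0.12% the speed of light.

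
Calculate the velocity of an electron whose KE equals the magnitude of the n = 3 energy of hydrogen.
7.292e+05 m/s (or 0.24% of c)

The binding energy at n = 3 for hydrogen is:
E_3 = -13.6057/3² = -1.511744 eV
|E_3| = 1.511744 eV

Convert to Joules:
KE = 1.511744 eV × (1.602177 × 10⁻¹⁹ J/eV) = 2.42208e-19 J

Using KE = ½mv²:
v = √(2·KE/m_e)
v = √(2 × 2.42208e-19 J / 9.10938 × 10⁻³¹ kg)
v = 7.292e+05 m/s

This is approximately 0.24% the speed of light.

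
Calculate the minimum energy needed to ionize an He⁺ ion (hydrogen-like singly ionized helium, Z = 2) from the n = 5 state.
2.18 eV

The ionization energy is the energy needed to remove the electron completely (n → ∞).

For a hydrogen-like ion with Z = 2, E_n = -13.6057 Z² / n² eV.

At n = 5: E_5 = -13.6057 × 2² / 5² = -2.17691 eV
At n = ∞: E_∞ = 0 eV

Ionization energy = E_∞ - E_5 = 0 - (-2.17691) = 2.17691 eV
Ionization energy ≈ 2.18 eV

This is also called the binding energy of the electron in state n = 5.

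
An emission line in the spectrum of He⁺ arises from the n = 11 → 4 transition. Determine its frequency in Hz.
7.1371e+14 Hz

First, find the transition energy:
E_11 = -13.6057 × 2² / 11² = -0.4497752 eV
E_4 = -13.6057 × 2² / 4² = -3.4014250 eV
|ΔE| = |E_4 - E_11| = 2.9516498 eV

Convert to Joules: E = 2.9516498 eV × (1.602177 × 10⁻¹⁹ J/eV) = 4.729065e-19 J

Using E = hf:
f = E/h = 4.729065e-19 J / (6.62607 × 10⁻³⁴ J·s)
f = 7.1371e+14 Hz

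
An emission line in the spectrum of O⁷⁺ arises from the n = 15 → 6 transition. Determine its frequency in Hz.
4.913e+15 Hz

First, find the transition energy:
E_15 = -13.6057 × 8² / 15² = -3.87007 eV
E_6 = -13.6057 × 8² / 6² = -24.18791 eV
|ΔE| = |E_6 - E_15| = 20.31784 eV

Convert to Joules: E = 20.31784 eV × (1.602177 × 10⁻¹⁹ J/eV) = 3.25528e-18 J

Using E = hf:
f = E/h = 3.25528e-18 J / (6.62607 × 10⁻³⁴ J·s)
f = 4.913e+15 Hz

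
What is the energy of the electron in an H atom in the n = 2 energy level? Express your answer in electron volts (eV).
-3.40 eV

The energy levels of a hydrogen-like atom are given by:
E_n = -13.6057 eV / n²

For n = 2:
E_2 = -13.6057 eV / 2²
E_2 = -13.6057 eV / 4
E_2 = -3.40 eV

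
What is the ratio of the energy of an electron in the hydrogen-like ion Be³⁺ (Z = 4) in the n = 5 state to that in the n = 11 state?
4.840

Using E_n = -13.6057 Z² / n² eV with Z = 4:

E_5 = -13.6057 × 4² / 5² = -217.6912 / 25 = -8.707648000 eV
E_11 = -13.6057 × 4² / 11² = -217.6912 / 121 = -1.799100826 eV

The ratio is:
E_5/E_11 = (-8.707648000) / (-1.799100826)
E_5/E_11 = (-217.6912/25) / (-217.6912/121)
E_5/E_11 = 121/25
E_5/E_11 = 4.840
(Note: the Z² factors cancel in the ratio.)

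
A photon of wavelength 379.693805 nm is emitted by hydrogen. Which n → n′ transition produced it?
n = 10 → n = 2

First, find the photon energy from the wavelength (hc = 1239.84 eV·nm):
E = hc/λ = 1239.84 eV·nm / 379.693805 nm = 3.2653680 eV

The energy levels of hydrogen satisfy E_n = -13.6057 / n² eV, so an emission n_i → n_f releases
ΔE = 13.6057 × (1/n_f² − 1/n_i²) eV.

Setting ΔE equal to the photon energy:
1/n_f² − 1/n_i² = 3.2653680 / 13.6057 = 0.24000000

Since 1/n_i² must be positive, we need 1/n_f² > 0.24000000, i.e. n_f ≤ 2. For each allowed n_f, solve n_i = (1/n_f² − 0.24000000)^(−1/2) and check whether it is a whole number:
  n_f = 1: 1/n_i² = 1.00000000 − 0.24000000 = 0.76000000 → n_i = 1.147  (not an integer) ✗
  n_f = 2: 1/n_i² = 0.25000000 − 0.24000000 = 0.01000000 → n_i = 10.000  → integer, n_i = 10 ✓

Only n_f = 2 gives an integer upper level, n_i = 10.

The transition is from n = 10 to n = 2 (emission).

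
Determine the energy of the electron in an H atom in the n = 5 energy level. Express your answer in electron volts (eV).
-0.54 eV

The energy levels of a hydrogen-like atom are given by:
E_n = -13.6057 eV / n²

For n = 5:
E_5 = -13.6057 eV / 5²
E_5 = -13.6057 eV / 25
E_5 = -0.54 eV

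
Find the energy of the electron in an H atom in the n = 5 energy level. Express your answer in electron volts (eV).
-0.54 eV

The energy levels of a hydrogen-like atom are given by:
E_n = -13.6057 eV / n²

For n = 5:
E_5 = -13.6057 eV / 5²
E_5 = -13.6057 eV / 25
E_5 = -0.54 eV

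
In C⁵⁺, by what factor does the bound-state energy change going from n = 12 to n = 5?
5.7600

Using E_n = -13.6057 Z² / n² eV with Z = 6:

E_5 = -13.6057 × 6² / 5² = -489.8052 / 25 = -19.5922080000 eV
E_12 = -13.6057 × 6² / 12² = -489.8052 / 144 = -3.4014250000 eV

The ratio is:
E_5/E_12 = (-19.5922080000) / (-3.4014250000)
E_5/E_12 = (-489.8052/25) / (-489.8052/144)
E_5/E_12 = 144/25
E_5/E_12 = 5.7600
(Note: the Z² factors cancel in the ratio.)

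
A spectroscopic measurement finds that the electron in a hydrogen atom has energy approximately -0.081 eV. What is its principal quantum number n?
n = 13

The exact energy levels follow E_n = -13.6057 eV / n².

The measured value (-0.081 eV) is reported to only 2 significant figures, so we must test candidate n values and see which one matches to that precision.

Candidate energies:
  n = 11:  E = -13.6057/11² = -0.11244 eV
  n = 12:  E = -13.6057/12² = -0.09448 eV
  n = 13:  E = -13.6057/13² = -0.08051 eV  ← matches
  n = 14:  E = -13.6057/14² = -0.06942 eV
  n = 15:  E = -13.6057/15² = -0.06047 eV

Checking against the measurement of -0.081 eV (2 sig figs), only n = 13 agrees:
E_13 = -0.08051 eV, which rounds to -0.081 eV ✓

Therefore n = 13.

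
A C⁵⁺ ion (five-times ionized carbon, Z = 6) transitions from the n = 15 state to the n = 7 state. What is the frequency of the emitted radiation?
1.89e+15 Hz

First, find the transition energy:
E_15 = -13.6057 × 6² / 15² = -2.17691200 eV
E_7 = -13.6057 × 6² / 7² = -9.99602449 eV
|ΔE| = |E_7 - E_15| = 7.81911249 eV

Convert to Joules: E = 7.81911249 eV × (1.602177 × 10⁻¹⁹ J/eV) = 1.2528e-18 J

Using E = hf:
f = E/h = 1.2528e-18 J / (6.62607 × 10⁻³⁴ J·s)
f = 1.89e+15 Hz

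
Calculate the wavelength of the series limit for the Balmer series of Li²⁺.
40.501 nm

The series limit corresponds to the transition from n = ∞ to n = 2.
This is the highest energy (shortest wavelength) transition in the Balmer series.

E_∞ = 0 eV
E_2 = -13.6057 × 3² / 2² = -30.61283 eV

Energy at series limit:
ΔE = E_∞ - E_2 = 0 - (-30.61283) = 30.61283 eV
λ = hc/E = 1239.84 eV·nm / 30.61283 eV = 40.501 nm

This energy equals the ionization energy from the n = 2 state of Li²⁺.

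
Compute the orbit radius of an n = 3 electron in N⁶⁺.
0.0680 nm (or 0.6804 Å)

The Bohr radius formula is:
r_n = n² a₀ / Z

where a₀ = 0.0529177 nm is the Bohr radius.

For N⁶⁺ (Z = 7) at n = 3:
r_3 = 3² × 0.0529177 nm / 7
r_3 = 9 × 0.0529177 nm / 7
r_3 = 0.47626 nm / 7
r_3 = 0.0680 nm

The electron orbits at approximately 0.0680 nm from the nucleus.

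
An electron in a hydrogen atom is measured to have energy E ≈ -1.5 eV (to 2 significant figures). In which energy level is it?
n = 3

The exact energy levels follow E_n = -13.6057 eV / n².

The measured value (-1.5 eV) is reported to only 2 significant figures, so we must test candidate n values and see which one matches to that precision.

Candidate energies:
  n = 1:  E = -13.6057/1² = -13.60570 eV
  n = 2:  E = -13.6057/2² = -3.40143 eV
  n = 3:  E = -13.6057/3² = -1.51174 eV  ← matches
  n = 4:  E = -13.6057/4² = -0.85036 eV
  n = 5:  E = -13.6057/5² = -0.54423 eV

Checking against the measurement of -1.5 eV (2 sig figs), only n = 3 agrees:
E_3 = -1.51174 eV, which rounds to -1.5 eV ✓

Therefore n = 3.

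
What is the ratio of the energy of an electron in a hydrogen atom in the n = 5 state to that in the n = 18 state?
12.96000

Using E_n = -13.6057 Z² / n² eV with Z = 1:

E_5 = -13.6057 / 5² = -13.6057 / 25 = -0.54422800000 eV
E_18 = -13.6057 / 18² = -13.6057 / 324 = -0.04199290123 eV

The ratio is:
E_5/E_18 = (-0.54422800000) / (-0.04199290123)
E_5/E_18 = (-13.6057/25) / (-13.6057/324)
E_5/E_18 = 324/25
E_5/E_18 = 12.96000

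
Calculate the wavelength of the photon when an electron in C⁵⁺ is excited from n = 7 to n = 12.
188.008385 nm

First, find the transition energy using E_n = -13.6057 Z² / n² eV:
E_7 = -13.6057 × 6² / 7² = -9.9960244898 eV
E_12 = -13.6057 × 6² / 12² = -3.4014250000 eV

Photon energy: |ΔE| = |E_12 - E_7| = 6.5945994898 eV

Convert to wavelength using E = hc/λ with hc = 1239.84 eV·nm:
λ = hc/E = 1239.84 eV·nm / 6.5945994898 eV
λ = 188.008385 nm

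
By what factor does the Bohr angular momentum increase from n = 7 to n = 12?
1.7143

In the Bohr model, L_n = nℏ, so the ratio is purely the ratio of quantum numbers:

L_12/L_7 = 12ℏ / 7ℏ = 12/7 = 1.7143

The angular momentum scales linearly with n.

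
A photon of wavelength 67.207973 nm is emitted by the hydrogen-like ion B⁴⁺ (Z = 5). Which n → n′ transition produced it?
n = 11 → n = 4

First, find the photon energy from the wavelength (hc = 1239.84 eV·nm):
E = hc/λ = 1239.84 eV·nm / 67.207973 nm = 18.447811 eV

The energy levels of B⁴⁺ satisfy E_n = -13.6057 × 5² / n² eV, so an emission n_i → n_f releases
ΔE = 13.6057 × 5² × (1/n_f² − 1/n_i²) eV.

Setting ΔE equal to the photon energy:
1/n_f² − 1/n_i² = 18.447811 / (13.6057 × 5²) = 0.054235537

Since 1/n_i² must be positive, we need 1/n_f² > 0.054235537, i.e. n_f ≤ 4. For each allowed n_f, solve n_i = (1/n_f² − 0.054235537)^(−1/2) and check whether it is a whole number:
  n_f = 1: 1/n_i² = 1.000000000 − 0.054235537 = 0.945764463 → n_i = 1.028  (not an integer) ✗
  n_f = 2: 1/n_i² = 0.250000000 − 0.054235537 = 0.195764463 → n_i = 2.260  (not an integer) ✗
  n_f = 3: 1/n_i² = 0.111111111 − 0.054235537 = 0.056875574 → n_i = 4.193  (not an integer) ✗
  n_f = 4: 1/n_i² = 0.062500000 − 0.054235537 = 0.008264463 → n_i = 11.000  → integer, n_i = 11 ✓

Only n_f = 4 gives an integer upper level, n_i = 11.

The transition is from n = 11 to n = 4 (emission).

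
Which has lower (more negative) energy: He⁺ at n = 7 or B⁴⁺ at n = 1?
B⁴⁺ at n = 1 (E = -340.1425 eV)

Using E_n = -13.6057 Z² / n² eV:

He⁺ (Z = 2) at n = 7:
E = -13.6057 × 2² / 7² = -13.6057 × 4 / 49 = -1.1106694 eV

B⁴⁺ (Z = 5) at n = 1:
E = -13.6057 × 5² / 1² = -13.6057 × 25 / 1 = -340.1425000 eV

Since -340.1425000 eV < -1.1106694 eV,
B⁴⁺ at n = 1 is more tightly bound (requires more energy to ionize).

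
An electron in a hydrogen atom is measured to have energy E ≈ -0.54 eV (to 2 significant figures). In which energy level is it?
n = 5

The exact energy levels follow E_n = -13.6057 eV / n².

The measured value (-0.54 eV) is reported to only 2 significant figures, so we must test candidate n values and see which one matches to that precision.

Candidate energies:
  n = 3:  E = -13.6057/3² = -1.51174 eV
  n = 4:  E = -13.6057/4² = -0.85036 eV
  n = 5:  E = -13.6057/5² = -0.54423 eV  ← matches
  n = 6:  E = -13.6057/6² = -0.37794 eV
  n = 7:  E = -13.6057/7² = -0.27767 eV

Checking against the measurement of -0.54 eV (2 sig figs), only n = 5 agrees:
E_5 = -0.54423 eV, which rounds to -0.54 eV ✓

Therefore n = 5.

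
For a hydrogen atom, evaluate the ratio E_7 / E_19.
7.367

Using E_n = -13.6057 Z² / n² eV with Z = 1:

E_7 = -13.6057 / 7² = -13.6057 / 49 = -0.277667347 eV
E_19 = -13.6057 / 19² = -13.6057 / 361 = -0.037688920 eV

The ratio is:
E_7/E_19 = (-0.277667347) / (-0.037688920)
E_7/E_19 = (-13.6057/49) / (-13.6057/361)
E_7/E_19 = 361/49
E_7/E_19 = 7.367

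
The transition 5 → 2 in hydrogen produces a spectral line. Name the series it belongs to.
Balmer series

The spectral series in hydrogen are named based on the final (lower) energy level:
- Lyman series: n_final = 1 (ultraviolet)
- Balmer series: n_final = 2 (visible/near-UV)
- Paschen series: n_final = 3 (infrared)
- Brackett series: n_final = 4 (infrared)
- Pfund series: n_final = 5 (far infrared)

Since this transition ends at n = 2, it belongs to the Balmer series.

For reference, this 5 → 2 line has photon energy
ΔE = 13.6057 eV × (1/2² - 1/5²) = 2.85719700 eV,
corresponding to wavelength λ = hc/ΔE = 1239.84 eV·nm / 2.85719700 eV = 433.9358 nm in the visible/near-UV region.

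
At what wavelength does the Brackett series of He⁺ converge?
364.506 nm

The series limit corresponds to the transition from n = ∞ to n = 4.
This is the highest energy (shortest wavelength) transition in the Brackett series.

E_∞ = 0 eV
E_4 = -13.6057 × 2² / 4² = -3.4014250 eV

Energy at series limit:
ΔE = E_∞ - E_4 = 0 - (-3.4014250) = 3.4014250 eV
λ = hc/E = 1239.84 eV·nm / 3.4014250 eV = 364.506 nm

This energy equals the ionization energy from the n = 4 state of He⁺.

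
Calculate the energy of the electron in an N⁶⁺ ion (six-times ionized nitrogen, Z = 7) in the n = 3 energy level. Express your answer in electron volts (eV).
-74.075478 eV

The energy levels of a hydrogen-like atom are given by:
E_n = -13.6057 Z² / n² eV  (with Z = 7 for N⁶⁺)

For n = 3:
E_3 = -13.6057 × 7² / 3²
E_3 = -13.6057 × 49 / 9
E_3 = -74.075478 eV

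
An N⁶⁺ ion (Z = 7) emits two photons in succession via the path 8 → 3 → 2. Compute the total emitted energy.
156.253 eV

The energy levels of N⁶⁺ are E_n = -13.6057 × 7² / n² eV.

First transition (8 → 3):
ΔE₁ = |E_3 - E_8|
ΔE₁ = |-74.075477778 - (-10.416864063)| = 63.658614 eV

Second transition (3 → 2):
ΔE₂ = |E_2 - E_3|
ΔE₂ = |-166.669825000 - (-74.075477778)| = 92.594347 eV

Total energy released:
E_total = ΔE₁ + ΔE₂ = 63.658614 + 92.594347 = 156.253 eV

Note: This equals the direct transition 8 → 2: 156.253 eV ✓
Energy is conserved regardless of the path taken.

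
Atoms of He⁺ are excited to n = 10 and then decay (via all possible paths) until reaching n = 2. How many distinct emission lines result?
36

The electron can occupy levels n = 2, 3, ..., 10 during de-excitation — that is m = 10 - 2 + 1 = 9 distinct levels.

The number of distinct spectral lines equals the number of ways to choose 2 of these m levels (each pair gives one possible emission transition):

Number of lines = m(m-1)/2 = 9×8/2 = 36

These correspond to all possible transitions between the 9 levels:
10 → 9, 10 → 8, 10 → 7, 10 → 6, 10 → 5, 10 → 4, 10 → 3, 10 → 2...

Each transition produces a photon with a unique energy (and thus wavelength). This count does not depend on Z.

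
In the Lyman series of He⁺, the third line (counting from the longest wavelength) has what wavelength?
24.300404 nm

The lines of a series are numbered from the longest wavelength (smallest ΔE) outward; the third line is the transition from n = n_f + 3 to n_f.
The Lyman series has all transitions ending at n_f = 1.

For He⁺ (Z = 2), the third line (γ-line) is the jump from n = 4 to n = 1:
E_4 = -13.6057 × 2² / 4² = -3.40142500 eV
E_1 = -13.6057 × 2² / 1² = -54.42280000 eV
ΔE = E_4 - E_1 = 51.02137500 eV

λ = hc/E = 1239.84 eV·nm / 51.02137500 eV
λ = 24.300404 nm

This is the γ-line of the Lyman series in He⁺.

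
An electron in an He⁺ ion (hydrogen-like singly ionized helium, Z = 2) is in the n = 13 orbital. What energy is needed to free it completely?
0.322 eV

The ionization energy is the energy needed to remove the electron completely (n → ∞).

For a hydrogen-like ion with Z = 2, E_n = -13.6057 Z² / n² eV.

At n = 13: E_13 = -13.6057 × 2² / 13² = -0.322028 eV
At n = ∞: E_∞ = 0 eV

Ionization energy = E_∞ - E_13 = 0 - (-0.322028) = 0.322028 eV
Ionization energy ≈ 0.322 eV

This is also called the binding energy of the electron in state n = 13.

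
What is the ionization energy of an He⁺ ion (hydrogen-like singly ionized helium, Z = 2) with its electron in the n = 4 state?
3.401425 eV

The ionization energy is the energy needed to remove the electron completely (n → ∞).

For a hydrogen-like ion with Z = 2, E_n = -13.6057 Z² / n² eV.

At n = 4: E_4 = -13.6057 × 2² / 4² = -3.401425000 eV
At n = ∞: E_∞ = 0 eV

Ionization energy = E_∞ - E_4 = 0 - (-3.401425000) = 3.401425000 eV
Ionization energy ≈ 3.401425 eV

This is also called the binding energy of the electron in state n = 4.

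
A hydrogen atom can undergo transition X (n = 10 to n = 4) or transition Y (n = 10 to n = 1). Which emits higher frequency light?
10 → 1

Calculate the energy for each transition:

Transition 10 → 4:
ΔE₁ = |E_4 - E_10| = |-13.6057/4² - (-13.6057/10²)|
ΔE₁ = |-0.85035625 - (-0.13605700)| = 0.71430 eV

Transition 10 → 1:
ΔE₂ = |E_1 - E_10| = |-13.6057/1² - (-13.6057/10²)|
ΔE₂ = |-13.60570000 - (-0.13605700)| = 13.46964 eV

Since 13.46964 eV > 0.71430 eV, the transition 10 → 1 emits the more energetic photon.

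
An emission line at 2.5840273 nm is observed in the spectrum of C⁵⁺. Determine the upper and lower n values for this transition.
n = 7 → n = 1

First, find the photon energy from the wavelength (hc = 1239.84 eV·nm):
E = hc/λ = 1239.84 eV·nm / 2.5840273 nm = 479.80917 eV

The energy levels of C⁵⁺ satisfy E_n = -13.6057 × 6² / n² eV, so an emission n_i → n_f releases
ΔE = 13.6057 × 6² × (1/n_f² − 1/n_i²) eV.

Setting ΔE equal to the photon energy:
1/n_f² − 1/n_i² = 479.80917 / (13.6057 × 6²) = 0.97959183

Since 1/n_i² must be positive, we need 1/n_f² > 0.97959183, i.e. n_f ≤ 1. For each allowed n_f, solve n_i = (1/n_f² − 0.97959183)^(−1/2) and check whether it is a whole number:
  n_f = 1: 1/n_i² = 1.00000000 − 0.97959183 = 0.02040817 → n_i = 7.000  → integer, n_i = 7 ✓

Only n_f = 1 gives an integer upper level, n_i = 7.

The transition is from n = 7 to n = 1 (emission).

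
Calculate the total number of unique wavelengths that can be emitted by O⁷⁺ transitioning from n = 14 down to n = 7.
28

The electron can occupy levels n = 7, 8, ..., 14 during de-excitation — that is m = 14 - 7 + 1 = 8 distinct levels.

The number of distinct spectral lines equals the number of ways to choose 2 of these m levels (each pair gives one possible emission transition):

Number of lines = m(m-1)/2 = 8×7/2 = 28

These correspond to all possible transitions between the 8 levels:
14 → 13, 14 → 12, 14 → 11, 14 → 10, 14 → 9, 14 → 8, 14 → 7, 13 → 12...

Each transition produces a photon with a unique energy (and thus wavelength). This count does not depend on Z.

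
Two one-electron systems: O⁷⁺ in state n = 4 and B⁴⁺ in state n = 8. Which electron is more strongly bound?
O⁷⁺ at n = 4 (E = -54.422800 eV)

Using E_n = -13.6057 Z² / n² eV:

O⁷⁺ (Z = 8) at n = 4:
E = -13.6057 × 8² / 4² = -13.6057 × 64 / 16 = -54.422800000 eV

B⁴⁺ (Z = 5) at n = 8:
E = -13.6057 × 5² / 8² = -13.6057 × 25 / 64 = -5.314726563 eV

Since -54.422800000 eV < -5.314726563 eV,
O⁷⁺ at n = 4 is more tightly bound (requires more energy to ionize).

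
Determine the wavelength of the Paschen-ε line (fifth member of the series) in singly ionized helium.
238.586 nm

The lines of a series are numbered from the longest wavelength (smallest ΔE) outward; the fifth line is the transition from n = n_f + 5 to n_f.
The Paschen series has all transitions ending at n_f = 3.

For He⁺ (Z = 2), the fifth line (ε-line) is the jump from n = 8 to n = 3:
E_8 = -13.6057 × 2² / 8² = -0.8503563 eV
E_3 = -13.6057 × 2² / 3² = -6.0469778 eV
ΔE = E_8 - E_3 = 5.1966215 eV

λ = hc/E = 1239.84 eV·nm / 5.1966215 eV
λ = 238.586 nm

This is the ε-line of the Paschen series in He⁺.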